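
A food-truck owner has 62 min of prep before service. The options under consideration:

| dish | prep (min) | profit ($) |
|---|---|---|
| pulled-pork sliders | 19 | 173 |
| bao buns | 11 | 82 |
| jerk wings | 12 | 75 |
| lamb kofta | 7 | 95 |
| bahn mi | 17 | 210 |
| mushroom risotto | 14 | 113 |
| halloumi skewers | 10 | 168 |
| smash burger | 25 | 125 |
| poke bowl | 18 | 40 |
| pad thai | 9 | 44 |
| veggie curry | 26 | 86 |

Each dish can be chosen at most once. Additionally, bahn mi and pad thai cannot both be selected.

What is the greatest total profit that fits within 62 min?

668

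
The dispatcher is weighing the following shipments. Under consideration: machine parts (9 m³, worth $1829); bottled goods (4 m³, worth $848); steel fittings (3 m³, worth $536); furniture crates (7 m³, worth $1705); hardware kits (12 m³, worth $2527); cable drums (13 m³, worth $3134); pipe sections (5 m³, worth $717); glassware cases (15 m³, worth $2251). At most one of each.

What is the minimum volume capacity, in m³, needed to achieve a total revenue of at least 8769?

Minimise m³ subject to total revenue ≥ 8769.
machine parts + bottled goods + steel fittings + hardware kits + cable drums reaches 8874 using 41 m³.
Below 41 m³ the best achievable stays under 8769.

41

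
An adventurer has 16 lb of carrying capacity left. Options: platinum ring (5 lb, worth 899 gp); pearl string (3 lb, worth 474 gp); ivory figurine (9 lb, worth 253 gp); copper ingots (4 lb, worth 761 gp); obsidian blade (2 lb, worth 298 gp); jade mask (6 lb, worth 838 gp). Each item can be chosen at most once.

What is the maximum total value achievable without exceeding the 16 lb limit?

2509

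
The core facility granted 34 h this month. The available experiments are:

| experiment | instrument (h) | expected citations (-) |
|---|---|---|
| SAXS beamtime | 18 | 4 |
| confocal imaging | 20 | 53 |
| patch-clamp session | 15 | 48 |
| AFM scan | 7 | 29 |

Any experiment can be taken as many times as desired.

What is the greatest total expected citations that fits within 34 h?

116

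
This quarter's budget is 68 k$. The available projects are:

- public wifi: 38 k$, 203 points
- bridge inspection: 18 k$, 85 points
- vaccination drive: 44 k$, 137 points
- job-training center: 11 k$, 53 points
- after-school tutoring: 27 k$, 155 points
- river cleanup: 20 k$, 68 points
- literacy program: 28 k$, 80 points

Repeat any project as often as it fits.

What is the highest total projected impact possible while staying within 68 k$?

Job-training center + 2×after-school tutoring uses 65 of the 68 k$ and totals 363.
The spare 3 k$ is too small for any remaining project, and no exchange beats 363.

363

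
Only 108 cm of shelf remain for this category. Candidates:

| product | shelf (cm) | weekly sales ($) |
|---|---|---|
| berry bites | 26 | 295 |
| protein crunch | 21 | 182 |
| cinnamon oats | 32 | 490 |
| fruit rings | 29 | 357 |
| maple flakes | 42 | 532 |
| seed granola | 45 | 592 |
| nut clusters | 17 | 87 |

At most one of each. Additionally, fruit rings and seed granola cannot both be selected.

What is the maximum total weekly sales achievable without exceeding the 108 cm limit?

1379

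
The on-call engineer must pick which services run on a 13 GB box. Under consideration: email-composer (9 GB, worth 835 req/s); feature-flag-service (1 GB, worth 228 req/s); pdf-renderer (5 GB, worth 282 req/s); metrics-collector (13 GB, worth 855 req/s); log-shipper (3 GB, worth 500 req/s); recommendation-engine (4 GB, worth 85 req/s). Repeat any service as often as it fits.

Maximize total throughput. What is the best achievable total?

2964

By throughput per GB: feature-flag-service 228.00, log-shipper 166.67, email-composer 92.78, metrics-collector 65.77 lead.
The ratio ordering already packs tightly: 13×feature-flag-service, 13 GB, 2964.
That's the maximum — no swap from here does better than 2964.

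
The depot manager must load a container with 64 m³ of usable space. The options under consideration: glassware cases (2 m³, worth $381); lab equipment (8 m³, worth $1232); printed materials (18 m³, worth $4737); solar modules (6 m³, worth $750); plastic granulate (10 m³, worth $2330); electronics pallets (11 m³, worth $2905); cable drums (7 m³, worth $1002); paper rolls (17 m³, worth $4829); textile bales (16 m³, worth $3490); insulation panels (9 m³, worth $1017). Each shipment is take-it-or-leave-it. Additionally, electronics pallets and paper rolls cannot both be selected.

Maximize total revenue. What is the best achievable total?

15767

Density check — paper rolls 284.06, electronics pallets 264.09, printed materials 263.17 are the best per m³.
Glassware cases + printed materials + plastic granulate + paper rolls + textile bales uses 63 of the 64 m³ and totals 15767.
Runner-up printed materials + plastic granulate + paper rolls + textile bales tops out at 15386.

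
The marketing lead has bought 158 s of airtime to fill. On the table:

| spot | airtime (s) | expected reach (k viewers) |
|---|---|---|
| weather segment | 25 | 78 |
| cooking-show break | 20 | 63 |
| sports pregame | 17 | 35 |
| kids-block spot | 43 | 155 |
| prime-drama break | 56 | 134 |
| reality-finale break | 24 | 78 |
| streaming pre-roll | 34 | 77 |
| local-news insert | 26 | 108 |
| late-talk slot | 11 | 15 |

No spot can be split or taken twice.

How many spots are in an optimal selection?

Optimal total is 517.
One optimal bundle: weather segment + cooking-show break + sports pregame + kids-block spot + reality-finale break + local-news insert (155 s).
Any selection reaching 517 contains exactly 6 spots.

6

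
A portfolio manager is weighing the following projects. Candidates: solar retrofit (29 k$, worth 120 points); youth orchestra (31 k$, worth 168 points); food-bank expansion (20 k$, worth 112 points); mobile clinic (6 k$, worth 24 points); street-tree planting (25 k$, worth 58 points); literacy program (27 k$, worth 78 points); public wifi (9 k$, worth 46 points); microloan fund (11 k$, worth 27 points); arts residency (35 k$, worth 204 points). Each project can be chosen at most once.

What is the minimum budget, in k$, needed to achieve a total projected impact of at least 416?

Minimise k$ subject to total projected impact ≥ 416.
Taking youth orchestra + public wifi + arts residency gives 418 (≥ 416) for 75 k$.
No combination under 75 k$ hits 416.

75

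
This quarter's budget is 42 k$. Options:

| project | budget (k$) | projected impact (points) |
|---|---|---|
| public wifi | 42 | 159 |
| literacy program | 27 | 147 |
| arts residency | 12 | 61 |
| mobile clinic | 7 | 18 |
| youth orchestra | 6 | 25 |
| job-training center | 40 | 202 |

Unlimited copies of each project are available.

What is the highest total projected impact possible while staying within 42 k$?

208

Best packing: literacy program + arts residency — 39 k$, 208 total.
Nothing else within 42 k$ beats 208.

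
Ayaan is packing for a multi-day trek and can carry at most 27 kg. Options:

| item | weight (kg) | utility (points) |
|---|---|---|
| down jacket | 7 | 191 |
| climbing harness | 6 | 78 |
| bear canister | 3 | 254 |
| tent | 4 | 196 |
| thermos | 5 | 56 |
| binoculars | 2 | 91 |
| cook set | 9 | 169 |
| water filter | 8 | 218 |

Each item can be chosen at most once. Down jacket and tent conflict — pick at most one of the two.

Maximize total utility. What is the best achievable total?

Density check — bear canister 84.67, tent 49.00, binoculars 45.50, down jacket 27.29 are the best per kg.
Best packing: bear canister + tent + binoculars + cook set + water filter — 26 kg, 928 total.

928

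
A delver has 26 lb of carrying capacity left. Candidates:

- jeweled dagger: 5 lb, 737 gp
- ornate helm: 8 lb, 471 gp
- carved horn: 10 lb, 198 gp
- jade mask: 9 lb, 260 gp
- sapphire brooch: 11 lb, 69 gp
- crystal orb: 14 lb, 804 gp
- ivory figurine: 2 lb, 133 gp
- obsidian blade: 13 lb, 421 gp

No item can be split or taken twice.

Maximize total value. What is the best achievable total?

1674

Taking the top-ratio items first gives jeweled dagger + ornate helm + jade mask + ivory figurine for 1601 (24 lb).
Dropping ornate helm and jade mask frees 17 lb; slotting in crystal orb (14 lb) lifts the total to 1674 at 21 lb.
Runner-up jeweled dagger + ornate helm + obsidian blade tops out at 1629.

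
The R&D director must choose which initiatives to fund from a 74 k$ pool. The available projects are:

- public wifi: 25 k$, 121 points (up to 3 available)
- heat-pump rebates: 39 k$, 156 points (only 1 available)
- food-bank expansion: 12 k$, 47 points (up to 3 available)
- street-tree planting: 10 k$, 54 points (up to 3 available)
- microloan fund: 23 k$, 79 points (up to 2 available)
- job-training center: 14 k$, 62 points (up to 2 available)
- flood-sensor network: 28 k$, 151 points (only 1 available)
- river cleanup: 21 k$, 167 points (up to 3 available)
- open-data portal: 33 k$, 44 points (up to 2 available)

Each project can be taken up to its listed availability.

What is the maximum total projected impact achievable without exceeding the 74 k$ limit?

555

Density check — river cleanup 7.95, street-tree planting 5.40, flood-sensor network 5.39, public wifi 4.84 are the best per k$.
Street-tree planting + 3×river cleanup uses 73 of the 74 k$ and totals 555.
Every other selection either busts 74 k$ or exceeds an availability limit or fails to beat 555.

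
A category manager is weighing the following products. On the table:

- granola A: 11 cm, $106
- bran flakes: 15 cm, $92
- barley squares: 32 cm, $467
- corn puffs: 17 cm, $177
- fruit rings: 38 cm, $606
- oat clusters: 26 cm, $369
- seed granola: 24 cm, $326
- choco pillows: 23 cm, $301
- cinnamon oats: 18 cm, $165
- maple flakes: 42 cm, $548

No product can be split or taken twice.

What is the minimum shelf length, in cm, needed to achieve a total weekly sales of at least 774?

Need the lightest bundle worth ≥ 774.
corn puffs + fruit rings reaches 783 using 55 cm.
Below 55 cm the best achievable stays under 774.

55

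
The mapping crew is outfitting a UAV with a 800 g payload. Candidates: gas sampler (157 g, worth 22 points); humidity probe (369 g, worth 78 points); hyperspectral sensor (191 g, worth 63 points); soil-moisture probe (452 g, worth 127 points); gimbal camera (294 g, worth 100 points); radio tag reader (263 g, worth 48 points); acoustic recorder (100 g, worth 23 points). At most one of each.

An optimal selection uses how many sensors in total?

The maximum data value within 800 g is 227.
One optimal bundle: soil-moisture probe + gimbal camera (746 g).
Any selection reaching 227 contains exactly 2 sensors.

2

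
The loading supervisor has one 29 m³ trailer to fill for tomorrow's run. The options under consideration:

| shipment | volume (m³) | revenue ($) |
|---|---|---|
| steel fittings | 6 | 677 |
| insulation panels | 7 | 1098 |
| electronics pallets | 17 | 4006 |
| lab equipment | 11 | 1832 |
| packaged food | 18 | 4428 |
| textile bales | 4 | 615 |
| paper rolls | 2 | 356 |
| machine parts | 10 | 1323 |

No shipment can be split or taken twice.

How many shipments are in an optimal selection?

Best achievable revenue is 6260.
For example lab equipment + packaged food achieves it, using 29 m³.
Every optimal selection uses 2 shipments.

2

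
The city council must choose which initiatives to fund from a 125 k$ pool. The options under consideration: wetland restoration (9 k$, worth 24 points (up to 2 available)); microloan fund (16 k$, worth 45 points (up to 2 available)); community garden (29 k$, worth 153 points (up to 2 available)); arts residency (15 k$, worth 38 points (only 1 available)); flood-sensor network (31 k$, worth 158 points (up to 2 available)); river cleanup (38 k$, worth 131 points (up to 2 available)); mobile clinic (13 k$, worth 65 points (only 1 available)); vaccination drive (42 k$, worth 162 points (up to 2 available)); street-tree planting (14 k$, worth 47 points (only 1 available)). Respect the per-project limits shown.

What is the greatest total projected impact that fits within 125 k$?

622

Density check — community garden 5.28, flood-sensor network 5.10, mobile clinic 5.00, vaccination drive 3.86 are the best per k$.
Taking 2×community garden + 2×flood-sensor network: 120 k$ used, 622 in projected impact.
The spare 5 k$ is too small for any remaining project, and no exchange beats 622.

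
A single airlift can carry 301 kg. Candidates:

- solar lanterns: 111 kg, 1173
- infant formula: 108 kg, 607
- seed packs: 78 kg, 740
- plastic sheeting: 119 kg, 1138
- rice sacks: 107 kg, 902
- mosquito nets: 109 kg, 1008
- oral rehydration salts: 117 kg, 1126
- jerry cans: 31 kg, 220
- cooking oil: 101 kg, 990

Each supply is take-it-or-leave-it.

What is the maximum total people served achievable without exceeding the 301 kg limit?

2921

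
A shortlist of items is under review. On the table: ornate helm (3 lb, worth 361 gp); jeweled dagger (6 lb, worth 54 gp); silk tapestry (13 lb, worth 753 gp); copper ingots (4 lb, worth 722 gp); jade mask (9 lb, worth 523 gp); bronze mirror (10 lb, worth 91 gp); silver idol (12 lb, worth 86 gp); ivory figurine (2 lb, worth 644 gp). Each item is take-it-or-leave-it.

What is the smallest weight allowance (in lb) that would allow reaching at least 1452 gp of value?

9

Need the lightest bundle worth ≥ 1452.
Taking ornate helm + copper ingots + ivory figurine gives 1727 (≥ 1452) for 9 lb.
Any bundle with less than 9 lb falls short of 1452.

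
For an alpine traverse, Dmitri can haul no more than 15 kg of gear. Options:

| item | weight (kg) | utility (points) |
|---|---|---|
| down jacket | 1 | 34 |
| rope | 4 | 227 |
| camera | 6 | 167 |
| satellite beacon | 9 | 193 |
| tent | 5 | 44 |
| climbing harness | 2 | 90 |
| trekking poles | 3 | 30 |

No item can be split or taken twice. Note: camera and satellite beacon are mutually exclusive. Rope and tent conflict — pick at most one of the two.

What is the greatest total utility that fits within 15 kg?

518

Taking down jacket + rope + camera + climbing harness: 13 kg used, 518 in utility.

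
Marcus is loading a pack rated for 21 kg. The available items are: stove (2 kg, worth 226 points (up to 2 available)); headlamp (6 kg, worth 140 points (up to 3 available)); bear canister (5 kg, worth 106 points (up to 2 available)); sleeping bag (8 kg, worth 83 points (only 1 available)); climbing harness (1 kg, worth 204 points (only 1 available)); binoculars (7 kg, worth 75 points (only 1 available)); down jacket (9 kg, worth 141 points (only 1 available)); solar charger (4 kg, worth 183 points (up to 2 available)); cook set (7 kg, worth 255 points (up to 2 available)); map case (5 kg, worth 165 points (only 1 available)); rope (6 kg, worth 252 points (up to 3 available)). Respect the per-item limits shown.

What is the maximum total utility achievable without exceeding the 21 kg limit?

By utility per kg: climbing harness 204.00, stove 113.00, solar charger 45.75, rope 42.00 lead.
The ratio heuristic lands on 2×stove + climbing harness + 2×solar charger + rope (1274) but leaves 2 kg idle.
The 4 kg tied up in solar charger is better spent on rope — total rises to 1343 (21 kg).
That's the maximum — no swap from here does better than 1343.

1343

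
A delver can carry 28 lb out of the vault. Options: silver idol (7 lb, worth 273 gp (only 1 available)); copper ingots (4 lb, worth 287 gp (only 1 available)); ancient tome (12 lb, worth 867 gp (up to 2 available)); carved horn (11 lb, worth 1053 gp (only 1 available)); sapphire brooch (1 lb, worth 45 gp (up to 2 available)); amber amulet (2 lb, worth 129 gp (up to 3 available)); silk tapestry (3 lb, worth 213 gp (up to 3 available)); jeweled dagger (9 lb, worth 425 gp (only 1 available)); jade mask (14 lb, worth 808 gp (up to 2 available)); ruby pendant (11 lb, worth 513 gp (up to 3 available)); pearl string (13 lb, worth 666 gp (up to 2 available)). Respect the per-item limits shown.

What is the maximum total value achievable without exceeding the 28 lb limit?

2262

Taking the top-ratio items first gives copper ingots + ancient tome + carved horn + sapphire brooch for 2252 (28 lb).
The 5 lb tied up in copper ingots and sapphire brooch is better spent on amber amulet + silk tapestry — total rises to 2262 (28 lb).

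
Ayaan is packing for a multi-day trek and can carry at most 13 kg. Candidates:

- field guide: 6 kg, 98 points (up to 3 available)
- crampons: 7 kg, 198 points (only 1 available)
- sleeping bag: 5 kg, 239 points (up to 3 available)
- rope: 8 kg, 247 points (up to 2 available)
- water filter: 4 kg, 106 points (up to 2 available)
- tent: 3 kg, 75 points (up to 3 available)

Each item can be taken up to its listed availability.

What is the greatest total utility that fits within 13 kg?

553

Density check — sleeping bag 47.80, rope 30.88, crampons 28.29, water filter 26.50 are the best per kg.
The ratio ordering already packs tightly: 2×sleeping bag + tent, 13 kg, 553.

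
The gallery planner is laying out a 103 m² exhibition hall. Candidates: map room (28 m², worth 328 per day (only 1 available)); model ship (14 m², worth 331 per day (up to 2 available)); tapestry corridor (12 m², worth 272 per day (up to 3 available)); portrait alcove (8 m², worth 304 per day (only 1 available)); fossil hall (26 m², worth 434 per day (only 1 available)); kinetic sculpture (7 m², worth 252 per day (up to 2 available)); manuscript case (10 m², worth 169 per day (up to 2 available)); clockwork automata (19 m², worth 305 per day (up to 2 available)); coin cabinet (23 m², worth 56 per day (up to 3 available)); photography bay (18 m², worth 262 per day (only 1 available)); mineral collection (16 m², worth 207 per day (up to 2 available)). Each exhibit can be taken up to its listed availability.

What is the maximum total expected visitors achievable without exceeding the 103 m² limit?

Taking the top-ratio exhibits first gives 2×model ship + 3×tapestry corridor + portrait alcove + 2×kinetic sculpture + manuscript case for 2455 (96 m²).
The 10 m² tied up in manuscript case is better spent on mineral collection — total rises to 2493 (102 m²).

2493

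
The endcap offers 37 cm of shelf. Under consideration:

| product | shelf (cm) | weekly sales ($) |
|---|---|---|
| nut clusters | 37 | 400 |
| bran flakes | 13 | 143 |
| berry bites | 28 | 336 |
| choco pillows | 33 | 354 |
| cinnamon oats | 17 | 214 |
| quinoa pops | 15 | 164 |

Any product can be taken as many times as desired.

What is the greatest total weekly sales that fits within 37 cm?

428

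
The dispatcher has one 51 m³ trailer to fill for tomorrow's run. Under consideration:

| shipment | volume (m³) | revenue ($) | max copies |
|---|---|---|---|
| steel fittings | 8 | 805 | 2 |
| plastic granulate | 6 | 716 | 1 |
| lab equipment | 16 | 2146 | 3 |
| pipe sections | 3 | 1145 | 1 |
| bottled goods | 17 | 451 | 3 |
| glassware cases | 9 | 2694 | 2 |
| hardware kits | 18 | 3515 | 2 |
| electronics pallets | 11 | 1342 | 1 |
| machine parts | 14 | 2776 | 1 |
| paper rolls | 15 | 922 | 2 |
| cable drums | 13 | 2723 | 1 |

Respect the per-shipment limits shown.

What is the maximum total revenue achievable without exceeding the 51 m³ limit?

12032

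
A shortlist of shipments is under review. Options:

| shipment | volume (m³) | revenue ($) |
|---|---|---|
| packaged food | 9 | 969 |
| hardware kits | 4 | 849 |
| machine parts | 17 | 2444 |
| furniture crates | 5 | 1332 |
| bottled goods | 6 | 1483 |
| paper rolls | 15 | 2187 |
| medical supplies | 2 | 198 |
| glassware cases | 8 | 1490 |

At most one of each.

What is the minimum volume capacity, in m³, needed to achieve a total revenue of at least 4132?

Minimise m³ subject to total revenue ≥ 4132.
furniture crates + bottled goods + glassware cases: 4305 revenue at 19 m³.
No combination under 19 m³ hits 4132.

19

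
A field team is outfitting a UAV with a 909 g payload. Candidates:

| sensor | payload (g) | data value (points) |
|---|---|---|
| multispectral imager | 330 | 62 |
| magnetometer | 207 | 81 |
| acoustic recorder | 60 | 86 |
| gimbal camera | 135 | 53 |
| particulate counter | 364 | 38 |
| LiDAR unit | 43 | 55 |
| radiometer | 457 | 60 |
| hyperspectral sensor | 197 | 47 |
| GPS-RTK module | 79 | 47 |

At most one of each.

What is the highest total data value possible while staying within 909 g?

384

A density-first pass picks magnetometer + acoustic recorder + gimbal camera + LiDAR unit + hyperspectral sensor + GPS-RTK module — 369 at 721 g.
Replace hyperspectral sensor with multispectral imager: the trade gains 15 net, giving 384 at 854 g.
No other feasible combination exceeds 384.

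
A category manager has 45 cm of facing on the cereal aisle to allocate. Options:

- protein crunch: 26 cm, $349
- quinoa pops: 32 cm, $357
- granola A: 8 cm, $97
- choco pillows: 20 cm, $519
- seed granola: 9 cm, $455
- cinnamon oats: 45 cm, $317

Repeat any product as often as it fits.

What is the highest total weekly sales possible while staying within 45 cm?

2275

The ratio ordering already packs tightly: 5×seed granola, 45 cm, 2275.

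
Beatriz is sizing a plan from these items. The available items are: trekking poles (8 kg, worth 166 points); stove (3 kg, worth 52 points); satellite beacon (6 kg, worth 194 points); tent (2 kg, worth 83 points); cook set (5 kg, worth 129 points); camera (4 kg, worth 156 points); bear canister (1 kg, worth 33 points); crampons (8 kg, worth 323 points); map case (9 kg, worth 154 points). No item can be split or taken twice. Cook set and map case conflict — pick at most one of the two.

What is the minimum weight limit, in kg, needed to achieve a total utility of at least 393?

10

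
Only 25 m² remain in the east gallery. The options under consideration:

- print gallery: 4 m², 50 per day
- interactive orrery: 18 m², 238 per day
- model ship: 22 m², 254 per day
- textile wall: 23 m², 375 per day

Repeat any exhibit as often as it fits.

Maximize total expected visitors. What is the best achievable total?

By expected visitors per m²: textile wall 16.30, interactive orrery 13.22, print gallery 12.50 lead.
Taking textile wall: 23 m² used, 375 in expected visitors.
That's the maximum — no swap from here does better than 375.

375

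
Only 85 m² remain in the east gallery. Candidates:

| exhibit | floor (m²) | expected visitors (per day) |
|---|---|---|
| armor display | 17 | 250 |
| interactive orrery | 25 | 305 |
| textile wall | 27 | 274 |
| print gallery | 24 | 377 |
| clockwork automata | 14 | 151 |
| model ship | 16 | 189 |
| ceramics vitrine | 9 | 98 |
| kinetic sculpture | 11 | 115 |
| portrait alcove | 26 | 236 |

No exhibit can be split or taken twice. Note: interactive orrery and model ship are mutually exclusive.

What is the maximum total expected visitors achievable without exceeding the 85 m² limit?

Armor display + textile wall + print gallery + model ship uses 84 of the 85 m² and totals 1090.
Next best is armor display + interactive orrery + print gallery + clockwork automata at 1083 (80 m²) — short by 7.

1090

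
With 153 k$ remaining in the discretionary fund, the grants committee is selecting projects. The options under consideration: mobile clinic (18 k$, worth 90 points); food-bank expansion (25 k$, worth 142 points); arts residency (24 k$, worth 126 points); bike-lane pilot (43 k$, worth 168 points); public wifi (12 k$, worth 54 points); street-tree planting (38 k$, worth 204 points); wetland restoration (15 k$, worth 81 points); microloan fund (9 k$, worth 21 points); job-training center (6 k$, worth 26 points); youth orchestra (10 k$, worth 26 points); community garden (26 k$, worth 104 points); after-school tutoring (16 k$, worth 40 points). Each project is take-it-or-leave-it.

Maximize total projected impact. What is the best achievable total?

Filling by ratio: mobile clinic + food-bank expansion + arts residency + public wifi + street-tree planting + wetland restoration + job-training center + youth orchestra for 749, with 5 k$ left unused.
Replace public wifi and youth orchestra with community garden: the trade gains 24 net, giving 773 at 152 k$.

773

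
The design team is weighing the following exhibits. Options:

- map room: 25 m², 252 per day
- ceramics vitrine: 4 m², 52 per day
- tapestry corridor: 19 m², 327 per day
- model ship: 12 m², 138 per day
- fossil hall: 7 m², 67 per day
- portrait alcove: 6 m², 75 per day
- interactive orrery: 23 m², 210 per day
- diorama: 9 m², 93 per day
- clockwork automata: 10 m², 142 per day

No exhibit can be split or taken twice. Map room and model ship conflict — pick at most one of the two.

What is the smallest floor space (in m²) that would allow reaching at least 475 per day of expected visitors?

33

Minimise m² subject to total expected visitors ≥ 475.
ceramics vitrine + tapestry corridor + clockwork automata reaches 521 using 33 m².
No combination under 33 m² hits 475.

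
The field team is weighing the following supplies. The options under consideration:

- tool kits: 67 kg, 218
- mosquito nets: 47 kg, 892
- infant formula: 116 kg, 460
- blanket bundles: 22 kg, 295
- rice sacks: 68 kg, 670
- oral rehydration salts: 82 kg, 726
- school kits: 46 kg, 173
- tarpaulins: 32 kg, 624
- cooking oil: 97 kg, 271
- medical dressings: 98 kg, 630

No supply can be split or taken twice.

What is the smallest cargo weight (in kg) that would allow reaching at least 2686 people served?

Look for the lowest-cargo combination reaching 2686.
mosquito nets + rice sacks + oral rehydration salts + tarpaulins: 2912 people served at 229 kg.
Any bundle with less than 229 kg falls short of 2686.

229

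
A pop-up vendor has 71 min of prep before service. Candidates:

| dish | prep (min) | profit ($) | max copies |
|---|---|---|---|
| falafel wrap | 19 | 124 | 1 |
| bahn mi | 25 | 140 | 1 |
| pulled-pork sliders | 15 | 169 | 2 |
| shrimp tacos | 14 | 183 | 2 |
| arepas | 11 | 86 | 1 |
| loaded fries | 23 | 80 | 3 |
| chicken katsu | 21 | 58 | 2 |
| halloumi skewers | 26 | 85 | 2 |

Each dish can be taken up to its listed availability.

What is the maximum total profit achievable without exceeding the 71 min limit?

790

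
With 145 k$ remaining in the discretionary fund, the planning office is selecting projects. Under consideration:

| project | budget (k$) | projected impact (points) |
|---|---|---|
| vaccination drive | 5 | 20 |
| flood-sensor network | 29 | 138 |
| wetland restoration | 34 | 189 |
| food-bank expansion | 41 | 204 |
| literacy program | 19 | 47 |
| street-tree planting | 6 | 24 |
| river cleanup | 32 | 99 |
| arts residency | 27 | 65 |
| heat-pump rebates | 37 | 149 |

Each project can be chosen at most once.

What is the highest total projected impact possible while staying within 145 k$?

Density check — wetland restoration 5.56, food-bank expansion 4.98, flood-sensor network 4.76 are the best per k$.
Best packing: flood-sensor network + wetland restoration + food-bank expansion + heat-pump rebates — 141 k$, 680 total.

680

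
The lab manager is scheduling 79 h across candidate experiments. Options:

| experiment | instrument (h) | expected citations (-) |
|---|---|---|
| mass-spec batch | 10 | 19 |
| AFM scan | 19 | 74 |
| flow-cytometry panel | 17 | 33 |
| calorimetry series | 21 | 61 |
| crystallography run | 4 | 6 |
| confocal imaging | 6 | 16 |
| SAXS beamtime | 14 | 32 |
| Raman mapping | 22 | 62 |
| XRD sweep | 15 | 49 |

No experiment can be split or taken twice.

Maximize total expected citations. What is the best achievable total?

Density check — AFM scan 3.89, XRD sweep 3.27, calorimetry series 2.90, Raman mapping 2.82 are the best per h.
Taking AFM scan + calorimetry series + Raman mapping + XRD sweep: 77 h used, 246 in expected citations.
Runner-up AFM scan + calorimetry series + crystallography run + confocal imaging + SAXS beamtime + XRD sweep tops out at 238.

246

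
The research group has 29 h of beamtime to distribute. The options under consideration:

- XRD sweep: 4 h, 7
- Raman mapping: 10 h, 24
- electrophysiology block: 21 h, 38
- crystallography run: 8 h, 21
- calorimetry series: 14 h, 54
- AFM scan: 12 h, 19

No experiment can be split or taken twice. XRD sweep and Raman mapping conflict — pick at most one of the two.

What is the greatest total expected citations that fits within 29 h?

Ranking by ratio (expected citations/h): calorimetry series 3.86, crystallography run 2.62, Raman mapping 2.40, electrophysiology block 1.81.
XRD sweep + crystallography run + calorimetry series uses 26 of the 29 h and totals 82.
Nothing else feasible within 29 h beats 82.

82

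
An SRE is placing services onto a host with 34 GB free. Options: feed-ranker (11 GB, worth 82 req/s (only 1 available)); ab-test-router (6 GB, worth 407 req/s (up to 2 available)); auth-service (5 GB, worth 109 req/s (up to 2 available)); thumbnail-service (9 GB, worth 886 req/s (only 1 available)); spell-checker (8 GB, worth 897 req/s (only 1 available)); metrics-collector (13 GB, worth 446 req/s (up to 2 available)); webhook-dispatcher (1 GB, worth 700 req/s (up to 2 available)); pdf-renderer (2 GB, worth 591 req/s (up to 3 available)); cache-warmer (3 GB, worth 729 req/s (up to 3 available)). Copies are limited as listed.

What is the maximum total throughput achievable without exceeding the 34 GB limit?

7143

Best packing: thumbnail-service + spell-checker + 2×webhook-dispatcher + 3×pdf-renderer + 3×cache-warmer — 34 GB, 7143 total.
Every other selection either busts 34 GB or exceeds an availability limit or fails to beat 7143.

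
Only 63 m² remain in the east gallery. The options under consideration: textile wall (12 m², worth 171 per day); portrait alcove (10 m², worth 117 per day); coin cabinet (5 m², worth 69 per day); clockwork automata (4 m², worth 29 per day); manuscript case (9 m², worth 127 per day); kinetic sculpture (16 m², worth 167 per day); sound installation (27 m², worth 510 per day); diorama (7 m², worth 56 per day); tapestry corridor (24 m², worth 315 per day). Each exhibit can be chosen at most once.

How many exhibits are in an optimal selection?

3

The maximum expected visitors within 63 m² is 996.
One optimal bundle: textile wall + sound installation + tapestry corridor (63 m²).
All optima have 3 exhibits.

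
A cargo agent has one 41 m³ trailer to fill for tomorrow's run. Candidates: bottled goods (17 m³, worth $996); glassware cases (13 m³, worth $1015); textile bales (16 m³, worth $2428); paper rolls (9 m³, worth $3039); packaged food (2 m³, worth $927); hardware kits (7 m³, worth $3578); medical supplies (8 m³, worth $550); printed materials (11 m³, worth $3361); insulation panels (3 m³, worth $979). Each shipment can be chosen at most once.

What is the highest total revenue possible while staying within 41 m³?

Paper rolls + packaged food + hardware kits + medical supplies + printed materials + insulation panels uses 40 of the 41 m³ and totals 12434.

12434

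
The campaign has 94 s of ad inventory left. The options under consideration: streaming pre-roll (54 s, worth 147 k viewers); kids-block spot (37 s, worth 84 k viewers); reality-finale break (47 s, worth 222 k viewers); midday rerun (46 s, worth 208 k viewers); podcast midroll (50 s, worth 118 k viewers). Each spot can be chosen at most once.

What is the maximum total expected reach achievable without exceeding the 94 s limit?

By expected reach per s: reality-finale break 4.72, midday rerun 4.52, streaming pre-roll 2.72 lead.
Taking reality-finale break + midday rerun: 93 s used, 430 in expected reach.

430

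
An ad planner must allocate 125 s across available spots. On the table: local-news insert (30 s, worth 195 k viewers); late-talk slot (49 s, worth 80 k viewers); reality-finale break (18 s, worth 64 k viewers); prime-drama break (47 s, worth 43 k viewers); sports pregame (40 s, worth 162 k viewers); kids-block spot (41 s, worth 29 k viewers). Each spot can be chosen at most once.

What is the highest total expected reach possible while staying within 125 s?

437

Greedy by ratio would take local-news insert + reality-finale break + sports pregame: 88 s used, total 421.
Dropping reality-finale break frees 18 s; slotting in late-talk slot (49 s) lifts the total to 437 at 119 s.
Runner-up local-news insert + reality-finale break + sports pregame tops out at 421.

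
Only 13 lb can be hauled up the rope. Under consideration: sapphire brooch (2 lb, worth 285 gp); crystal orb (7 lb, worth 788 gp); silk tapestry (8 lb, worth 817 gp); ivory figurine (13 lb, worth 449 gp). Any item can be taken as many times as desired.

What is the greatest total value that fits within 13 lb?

1710

Best packing: 6×sapphire brooch — 12 lb, 1710 total.
Every other selection either busts 13 lb or fails to beat 1710.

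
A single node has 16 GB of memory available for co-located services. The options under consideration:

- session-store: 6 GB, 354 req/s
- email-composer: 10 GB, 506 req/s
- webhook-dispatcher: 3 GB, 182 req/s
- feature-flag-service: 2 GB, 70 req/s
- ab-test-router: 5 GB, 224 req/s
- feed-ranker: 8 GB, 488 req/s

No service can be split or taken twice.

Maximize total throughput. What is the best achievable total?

912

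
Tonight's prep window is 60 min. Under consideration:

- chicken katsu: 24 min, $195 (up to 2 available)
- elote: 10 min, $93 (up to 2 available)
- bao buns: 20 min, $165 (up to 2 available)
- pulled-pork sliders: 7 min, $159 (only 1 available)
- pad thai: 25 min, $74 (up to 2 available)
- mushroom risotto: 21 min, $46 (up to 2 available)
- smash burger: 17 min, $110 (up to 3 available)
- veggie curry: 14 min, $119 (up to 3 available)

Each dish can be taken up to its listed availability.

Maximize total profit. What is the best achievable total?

By profit per min: pulled-pork sliders 22.71, elote 9.30, veggie curry 8.50, bao buns 8.25 lead.
A density-first pass picks 2×elote + pulled-pork sliders + 2×veggie curry — 583 at 55 min.
The 10 min tied up in elote is better spent on veggie curry — total rises to 609 (59 min).
The spare 1 min is too small for any remaining dish, and no exchange beats 609.

609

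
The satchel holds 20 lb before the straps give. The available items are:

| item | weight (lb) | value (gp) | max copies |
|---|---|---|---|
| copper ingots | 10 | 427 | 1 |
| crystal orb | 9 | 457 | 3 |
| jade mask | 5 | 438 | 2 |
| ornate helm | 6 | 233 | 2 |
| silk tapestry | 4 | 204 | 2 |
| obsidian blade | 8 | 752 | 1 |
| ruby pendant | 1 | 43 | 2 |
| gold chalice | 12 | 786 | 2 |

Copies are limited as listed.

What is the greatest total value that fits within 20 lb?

Ranking by ratio (value/lb): obsidian blade 94.00, jade mask 87.60, gold chalice 65.50, silk tapestry 51.00.
2×jade mask + obsidian blade + 2×ruby pendant uses 20 of the 20 lb and totals 1714.

1714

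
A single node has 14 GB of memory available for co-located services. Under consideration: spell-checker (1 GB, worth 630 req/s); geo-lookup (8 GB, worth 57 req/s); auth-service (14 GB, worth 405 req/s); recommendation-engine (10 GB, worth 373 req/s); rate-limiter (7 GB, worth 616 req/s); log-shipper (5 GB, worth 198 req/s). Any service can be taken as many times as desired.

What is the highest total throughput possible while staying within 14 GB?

14×spell-checker uses 14 of the 14 GB and totals 8820.

8820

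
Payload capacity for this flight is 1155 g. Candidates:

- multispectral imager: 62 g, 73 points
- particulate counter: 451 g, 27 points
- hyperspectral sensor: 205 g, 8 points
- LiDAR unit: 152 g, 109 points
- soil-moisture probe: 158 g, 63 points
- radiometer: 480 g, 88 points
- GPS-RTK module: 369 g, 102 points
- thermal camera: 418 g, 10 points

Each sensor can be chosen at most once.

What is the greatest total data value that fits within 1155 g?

372

By data value per g: multispectral imager 1.18, LiDAR unit 0.72, soil-moisture probe 0.40, GPS-RTK module 0.28 lead.
The ratio heuristic lands on multispectral imager + hyperspectral sensor + LiDAR unit + soil-moisture probe + GPS-RTK module (355) but leaves 209 g idle.
The 363 g tied up in hyperspectral sensor and soil-moisture probe is better spent on radiometer — total rises to 372 (1063 g).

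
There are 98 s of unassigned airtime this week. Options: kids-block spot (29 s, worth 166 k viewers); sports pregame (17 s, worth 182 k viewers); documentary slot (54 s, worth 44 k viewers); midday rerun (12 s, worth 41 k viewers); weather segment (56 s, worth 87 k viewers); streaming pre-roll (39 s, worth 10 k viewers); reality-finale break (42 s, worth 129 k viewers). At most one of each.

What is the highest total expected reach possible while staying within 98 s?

Filling by ratio: kids-block spot + sports pregame + midday rerun + streaming pre-roll for 399, with 1 s left unused.
Dropping midday rerun and streaming pre-roll frees 51 s; slotting in reality-finale break (42 s) lifts the total to 477 at 88 s.
No other feasible combination exceeds 477.

477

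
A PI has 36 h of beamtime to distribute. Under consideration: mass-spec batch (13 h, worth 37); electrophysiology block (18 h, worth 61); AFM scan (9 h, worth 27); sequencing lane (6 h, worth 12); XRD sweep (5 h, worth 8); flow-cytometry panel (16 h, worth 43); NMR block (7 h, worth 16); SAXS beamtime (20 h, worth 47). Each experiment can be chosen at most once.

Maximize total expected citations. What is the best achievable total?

The ratio heuristic lands on electrophysiology block + AFM scan + NMR block (104) but leaves 2 h idle.
The 16 h tied up in AFM scan and NMR block is better spent on mass-spec batch + XRD sweep — total rises to 106 (36 h).
An exhaustive check of the 256 subsets confirms 106.

106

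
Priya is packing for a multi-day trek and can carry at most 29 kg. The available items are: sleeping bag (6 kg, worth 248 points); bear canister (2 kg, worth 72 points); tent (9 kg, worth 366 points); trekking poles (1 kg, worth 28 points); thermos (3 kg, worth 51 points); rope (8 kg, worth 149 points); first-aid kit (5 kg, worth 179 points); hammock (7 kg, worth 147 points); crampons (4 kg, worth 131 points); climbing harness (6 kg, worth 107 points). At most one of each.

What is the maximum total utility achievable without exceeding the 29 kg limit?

Greedy by ratio would take sleeping bag + bear canister + tent + trekking poles + first-aid kit + crampons: 27 kg used, total 1024.
Dropping trekking poles frees 1 kg; slotting in thermos (3 kg) lifts the total to 1047 at 29 kg.
An exhaustive check of the 1024 subsets confirms 1047.

1047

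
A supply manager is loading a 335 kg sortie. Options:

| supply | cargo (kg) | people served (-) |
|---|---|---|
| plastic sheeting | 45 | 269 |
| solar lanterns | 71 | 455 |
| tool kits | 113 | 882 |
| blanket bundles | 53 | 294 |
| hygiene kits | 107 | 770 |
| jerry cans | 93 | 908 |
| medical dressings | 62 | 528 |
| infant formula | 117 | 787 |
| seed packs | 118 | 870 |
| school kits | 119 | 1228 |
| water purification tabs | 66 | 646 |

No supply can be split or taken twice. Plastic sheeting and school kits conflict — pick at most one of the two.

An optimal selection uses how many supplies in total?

4

Best achievable people served is 3076.
One optimal bundle: blanket bundles + jerry cans + school kits + water purification tabs (331 kg).
Every optimal selection uses 4 supplies.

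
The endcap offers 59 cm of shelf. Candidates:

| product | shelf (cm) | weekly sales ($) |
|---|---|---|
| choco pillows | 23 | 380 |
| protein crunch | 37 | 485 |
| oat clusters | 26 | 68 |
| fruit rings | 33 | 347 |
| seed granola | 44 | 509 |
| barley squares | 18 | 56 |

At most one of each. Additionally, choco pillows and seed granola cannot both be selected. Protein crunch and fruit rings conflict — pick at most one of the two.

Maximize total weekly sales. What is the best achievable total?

727

By weekly sales per cm: choco pillows 16.52, protein crunch 13.11, seed granola 11.57 lead.
Taking choco pillows + fruit rings: 56 cm used, 727 in weekly sales.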